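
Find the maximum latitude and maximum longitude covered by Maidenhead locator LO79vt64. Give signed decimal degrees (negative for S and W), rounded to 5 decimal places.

59.81250, 55.80833

Field L=11, O=14: +11·20° lon, +14·10° lat → SW at lon 40°, lat 50°.
Square 7, 9: +7·2° lon, +9·1° lat → SW at lon 54°, lat 59°.
Subsquare v=21, t=19: +21·0.0833333° lon, +19·0.0416667° lat → SW at lon 55.75°, lat 59.7917°.
Extended square 6, 4: +6·0.00833333° lon, +4·0.00416667° lat → SW at lon 55.8°, lat 59.8083°.
Cell spans 0.00833333° lon × 0.00416667° lat. NE corner is SW corner plus one full cell.
latitude 59.81250, longitude 55.80833.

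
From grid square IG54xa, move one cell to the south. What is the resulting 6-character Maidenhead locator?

Latitude subsquare a = 0; −1 → -1, wraps to 23 = x, carry into square.
Latitude square 4; −1 → 3.
The longitude characters are unchanged.

IG53xx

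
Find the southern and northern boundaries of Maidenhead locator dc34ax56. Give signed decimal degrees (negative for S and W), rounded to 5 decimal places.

-65.01667, -65.01250

Field D=3, C=2: +3·20° lon, +2·10° lat → SW at lon -120°, lat -70°.
Square 3, 4: +3·2° lon, +4·1° lat → SW at lon -114°, lat -66°.
Subsquare a=0, x=23: +0·0.0833333° lon, +23·0.0416667° lat → SW at lon -114°, lat -65.0417°.
Extended square 5, 6: +5·0.00833333° lon, +6·0.00416667° lat → SW at lon -113.958°, lat -65.0167°.
Cell spans 0.00833333° lon × 0.00416667° lat.
south -65.01667, north -65.01250.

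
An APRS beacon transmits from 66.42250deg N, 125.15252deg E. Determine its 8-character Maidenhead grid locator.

Add 180° to longitude and 90° to latitude: 305.15252, 156.42250.
Field (20°×10°, letters A–R): lon ⌊305.15252/20⌋ = 15 → P; lat ⌊156.42250/10⌋ = 15 → P.
Square (2°×1°, digits 0–9): lon ⌊5.15252/2⌋ = 2; lat ⌊6.42250/1⌋ = 6.
Subsquare (5′×2.5′, letters a–x): lon ⌊1.15252/0.0833333⌋ = 13 → n; lat ⌊0.42250/0.0416667⌋ = 10 → k.
Extended square (30″×15″, digits 0–9): lon ⌊0.06919/0.00833333⌋ = 8; lat ⌊0.00583/0.00416667⌋ = 1.

PP26nk81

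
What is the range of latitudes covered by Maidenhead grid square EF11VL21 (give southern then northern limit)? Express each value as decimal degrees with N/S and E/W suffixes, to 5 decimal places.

38.53750° S, 38.53333° S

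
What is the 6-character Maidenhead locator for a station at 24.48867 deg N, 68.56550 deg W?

Shift to the Maidenhead origin (180°W, 90°S): lon 111.4345, lat 114.4887.
Field (20°×10°, letters A–R): 111.4345/20 → 5 → F, 114.4887/10 → 11 → L; chars FL.
Square (2°×1°, digits 0–9): 11.4345/2 → 5, 4.4887/1 → 4; chars 54.
Subsquare (5′×2.5′, letters a–x): 1.4345/0.0833333 → 17 → r, 0.4887/0.0416667 → 11 → l; chars rl.

FL54rl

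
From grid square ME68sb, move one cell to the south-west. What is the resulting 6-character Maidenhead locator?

ME68ra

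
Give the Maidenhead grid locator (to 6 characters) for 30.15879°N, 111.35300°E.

Shift to the Maidenhead origin (180°W, 90°S): lon 291.3530, lat 120.1588.
Field: lon ⌊291.3530/20⌋ = 14 → O; lat ⌊120.1588/10⌋ = 12 → M.
Square: lon ⌊11.3530/2⌋ = 5; lat ⌊0.1588/1⌋ = 0.
Subsquare: lon ⌊1.3530/0.0833333⌋ = 16 → q; lat ⌊0.1588/0.0416667⌋ = 3 → d.

OM50qd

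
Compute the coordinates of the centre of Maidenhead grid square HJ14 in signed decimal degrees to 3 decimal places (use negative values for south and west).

4.500, -37.000

Field H=7, J=9: +7·20° lon, +9·10° lat → SW at lon -40°, lat 0°.
Square 1, 4: +1·2° lon, +4·1° lat → SW at lon -38°, lat 4°.
Cell spans 2° lon × 1° lat. Centre is SW corner plus half of each.
latitude 4.500, longitude -37.000.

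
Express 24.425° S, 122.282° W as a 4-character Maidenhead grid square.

Offset from 180°W / 90°S: lon 57.72°, lat 65.58°.
Field: lon ⌊57.72/20⌋ = 2 → C; lat ⌊65.58/10⌋ = 6 → G.
Square: lon ⌊17.72/2⌋ = 8; lat ⌊5.58/1⌋ = 5.

CG85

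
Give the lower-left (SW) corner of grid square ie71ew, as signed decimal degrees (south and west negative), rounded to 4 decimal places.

-48.0833, -5.6667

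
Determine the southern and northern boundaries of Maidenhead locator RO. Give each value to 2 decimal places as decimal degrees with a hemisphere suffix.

Field R=17, O=14: +17·20° lon, +14·10° lat → SW at lon 160°, lat 50°.
Cell spans 20° lon × 10° lat.
south 50.00° N, north 60.00° N.

50.00° N, 60.00° N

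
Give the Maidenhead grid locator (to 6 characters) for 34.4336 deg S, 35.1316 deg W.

Offset from 180°W / 90°S: lon 144.8684°, lat 55.5664°.
Field: 144.8684/20 → 7 → H, 55.5664/10 → 5 → F; chars HF.
Square: 4.8684/2 → 2, 5.5664/1 → 5; chars 25.
Subsquare: 0.8684/0.0833333 → 10 → k, 0.5664/0.0416667 → 13 → n; chars kn.

HF25kn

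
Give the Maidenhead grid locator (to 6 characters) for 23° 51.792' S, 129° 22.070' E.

PG46qd

Shift to the Maidenhead origin (180°W, 90°S): lon 309.3678, lat 66.1368.
Field: lon ⌊309.3678/20⌋ = 15 → P; lat ⌊66.1368/10⌋ = 6 → G.
Square: lon ⌊9.3678/2⌋ = 4; lat ⌊6.1368/1⌋ = 6.
Subsquare: lon ⌊1.3678/0.0833333⌋ = 16 → q; lat ⌊0.1368/0.0416667⌋ = 3 → d.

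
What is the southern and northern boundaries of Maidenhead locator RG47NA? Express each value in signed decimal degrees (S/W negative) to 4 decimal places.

Field R=17, G=6: +17·20° lon, +6·10° lat → SW at lon 160°, lat -30°.
Square 4, 7: +4·2° lon, +7·1° lat → SW at lon 168°, lat -23°.
Subsquare n=13, a=0: +13·0.0833333° lon, +0·0.0416667° lat → SW at lon 169.083°, lat -23°.
Cell spans 0.0833333° lon × 0.0416667° lat.
south -23.0000, north -22.9583.

-23.0000, -22.9583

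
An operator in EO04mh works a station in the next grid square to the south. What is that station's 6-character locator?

Latitude subsquare h = 7; −1 → 6 = g.
The longitude characters are unchanged.

EO04mg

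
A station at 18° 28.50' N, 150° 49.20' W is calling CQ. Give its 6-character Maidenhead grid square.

Add 180° to longitude and 90° to latitude: 29.1800, 108.4750.
Field: lon ⌊29.1800/20⌋ = 1 → B; lat ⌊108.4750/10⌋ = 10 → K.
Square: lon ⌊9.1800/2⌋ = 4; lat ⌊8.4750/1⌋ = 8.
Subsquare: lon ⌊1.1800/0.0833333⌋ = 14 → o; lat ⌊0.4750/0.0416667⌋ = 11 → l.

BK48ol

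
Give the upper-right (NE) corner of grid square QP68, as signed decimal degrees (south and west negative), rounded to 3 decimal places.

Field Q=16, P=15: +16·20° lon, +15·10° lat → SW at lon 140°, lat 60°.
Square 6, 8: +6·2° lon, +8·1° lat → SW at lon 152°, lat 68°.
Cell spans 2° lon × 1° lat. NE corner is SW corner plus one full cell.
latitude 69.000, longitude 154.000.

69.000, 154.000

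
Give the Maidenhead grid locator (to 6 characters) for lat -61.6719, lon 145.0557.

QC28mh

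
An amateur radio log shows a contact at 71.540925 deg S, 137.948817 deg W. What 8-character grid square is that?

CB18al60

Shift to the Maidenhead origin (180°W, 90°S): lon 42.05118, lat 18.45907.
Field (20°×10°, letters A–R): lon ⌊42.05118/20⌋ = 2 → C; lat ⌊18.45907/10⌋ = 1 → B.
Square (2°×1°, digits 0–9): lon ⌊2.05118/2⌋ = 1; lat ⌊8.45907/1⌋ = 8.
Subsquare (5′×2.5′, letters a–x): lon ⌊0.05118/0.0833333⌋ = 0 → a; lat ⌊0.45907/0.0416667⌋ = 11 → l.
Extended square (30″×15″, digits 0–9): lon ⌊0.05118/0.00833333⌋ = 6; lat ⌊0.00074/0.00416667⌋ = 0.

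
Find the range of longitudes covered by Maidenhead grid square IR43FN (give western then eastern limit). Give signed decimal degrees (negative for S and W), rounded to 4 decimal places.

Field I=8, R=17: +8·20° lon, +17·10° lat → SW at lon -20°, lat 80°.
Square 4, 3: +4·2° lon, +3·1° lat → SW at lon -12°, lat 83°.
Subsquare f=5, n=13: +5·0.0833333° lon, +13·0.0416667° lat → SW at lon -11.5833°, lat 83.5417°.
Cell spans 0.0833333° lon × 0.0416667° lat.
west -11.5833, east -11.5000.

-11.5833, -11.5000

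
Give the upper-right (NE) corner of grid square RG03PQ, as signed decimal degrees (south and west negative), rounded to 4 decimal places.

-26.2917, 161.3333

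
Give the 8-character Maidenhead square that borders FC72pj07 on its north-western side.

FC72oj98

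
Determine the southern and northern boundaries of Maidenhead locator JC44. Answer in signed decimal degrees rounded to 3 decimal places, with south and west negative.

-66.000, -65.000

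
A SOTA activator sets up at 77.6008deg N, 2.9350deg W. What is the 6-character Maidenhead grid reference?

Add 180° to longitude and 90° to latitude: 177.0650, 167.6008.
Field: 177.0650/20 → 8 → I, 167.6008/10 → 16 → Q; chars IQ.
Square: 17.0650/2 → 8, 7.6008/1 → 7; chars 87.
Subsquare: 1.0650/0.0833333 → 12 → m, 0.6008/0.0416667 → 14 → o; chars mo.

IQ87mo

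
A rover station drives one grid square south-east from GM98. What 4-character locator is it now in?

HM07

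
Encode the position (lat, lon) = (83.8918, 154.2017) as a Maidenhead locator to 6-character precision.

QR73cv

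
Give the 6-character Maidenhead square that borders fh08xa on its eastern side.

Longitude subsquare x = 23; +1 → 24, wraps to 0 = a, carry into square.
Longitude square 0; +1 → 1.
The latitude characters are unchanged.

FH18aa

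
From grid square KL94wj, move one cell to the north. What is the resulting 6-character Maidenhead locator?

Latitude subsquare j = 9; +1 → 10 = k.
The longitude characters are unchanged.

KL94wk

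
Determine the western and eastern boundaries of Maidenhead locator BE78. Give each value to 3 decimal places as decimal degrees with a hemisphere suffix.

Field B=1, E=4: +1·20° lon, +4·10° lat → SW at lon -160°, lat -50°.
Square 7, 8: +7·2° lon, +8·1° lat → SW at lon -146°, lat -42°.
Cell spans 2° lon × 1° lat.
west 146.000° W, east 144.000° W.

146.000° W, 144.000° W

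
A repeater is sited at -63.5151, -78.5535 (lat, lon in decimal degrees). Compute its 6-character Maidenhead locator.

Shift to the Maidenhead origin (180°W, 90°S): lon 101.4465, lat 26.4849.
Field (20°×10°, letters A–R): lon ⌊101.4465/20⌋ = 5 → F; lat ⌊26.4849/10⌋ = 2 → C.
Square (2°×1°, digits 0–9): lon ⌊1.4465/2⌋ = 0; lat ⌊6.4849/1⌋ = 6.
Subsquare (5′×2.5′, letters a–x): lon ⌊1.4465/0.0833333⌋ = 17 → r; lat ⌊0.4849/0.0416667⌋ = 11 → l.

FC06rl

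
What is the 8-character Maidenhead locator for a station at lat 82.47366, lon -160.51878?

AR92rl73

Shift to the Maidenhead origin (180°W, 90°S): lon 19.48122, lat 172.47366.
Field (20°×10°, letters A–R): lon ⌊19.48122/20⌋ = 0 → A; lat ⌊172.47366/10⌋ = 17 → R.
Square (2°×1°, digits 0–9): lon ⌊19.48122/2⌋ = 9; lat ⌊2.47366/1⌋ = 2.
Subsquare (5′×2.5′, letters a–x): lon ⌊1.48122/0.0833333⌋ = 17 → r; lat ⌊0.47366/0.0416667⌋ = 11 → l.
Extended square (30″×15″, digits 0–9): lon ⌊0.06455/0.00833333⌋ = 7; lat ⌊0.01533/0.00416667⌋ = 3.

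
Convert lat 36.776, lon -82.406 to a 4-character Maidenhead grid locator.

EM86

Add 180° to longitude and 90° to latitude: 97.59, 126.78.
Field: 97.59/20 → 4 → E, 126.78/10 → 12 → M; chars EM.
Square: 17.59/2 → 8, 6.78/1 → 6; chars 86.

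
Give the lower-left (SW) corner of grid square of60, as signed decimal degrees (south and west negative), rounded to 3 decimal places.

-40.000, 112.000

Field O=14, F=5: +14·20° lon, +5·10° lat → SW at lon 100°, lat -40°.
Square 6, 0: +6·2° lon, +0·1° lat → SW at lon 112°, lat -40°.
latitude -40.000, longitude 112.000.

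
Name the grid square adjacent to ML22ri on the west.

ML22qi

Longitude subsquare r = 17; −1 → 16 = q.
The latitude characters are unchanged.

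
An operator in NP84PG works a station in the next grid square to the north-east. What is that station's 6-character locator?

NP84qh

Longitude subsquare p = 15; +1 → 16 = q.
Latitude subsquare g = 6; +1 → 7 = h.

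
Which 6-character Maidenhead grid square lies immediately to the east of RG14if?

Longitude subsquare i = 8; +1 → 9 = j.
The latitude characters are unchanged.

RG14jf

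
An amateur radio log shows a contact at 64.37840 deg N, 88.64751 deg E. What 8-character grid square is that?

Shift to the Maidenhead origin (180°W, 90°S): lon 268.64751, lat 154.37840.
Field: 268.64751/20 → 13 → N, 154.37840/10 → 15 → P; chars NP.
Square: 8.64751/2 → 4, 4.37840/1 → 4; chars 44.
Subsquare: 0.64751/0.0833333 → 7 → h, 0.37840/0.0416667 → 9 → j; chars hj.
Extended square: 0.06418/0.00833333 → 7, 0.00340/0.00416667 → 0; chars 70.

NP44hj70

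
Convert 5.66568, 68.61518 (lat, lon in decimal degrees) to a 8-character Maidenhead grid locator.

MJ45hp39

Offset from 180°W / 90°S: lon 248.61518°, lat 95.66568°.
Field: 248.61518/20 → 12 → M, 95.66568/10 → 9 → J; chars MJ.
Square: 8.61518/2 → 4, 5.66568/1 → 5; chars 45.
Subsquare: 0.61518/0.0833333 → 7 → h, 0.66568/0.0416667 → 15 → p; chars hp.
Extended square: 0.03185/0.00833333 → 3, 0.04068/0.00416667 → 9; chars 39.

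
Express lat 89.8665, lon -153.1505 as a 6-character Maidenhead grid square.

Shift to the Maidenhead origin (180°W, 90°S): lon 26.8495, lat 179.8665.
Field (20°×10°, letters A–R): lon ⌊26.8495/20⌋ = 1 → B; lat ⌊179.8665/10⌋ = 17 → R.
Square (2°×1°, digits 0–9): lon ⌊6.8495/2⌋ = 3; lat ⌊9.8665/1⌋ = 9.
Subsquare (5′×2.5′, letters a–x): lon ⌊0.8495/0.0833333⌋ = 10 → k; lat ⌊0.8665/0.0416667⌋ = 20 → u.

BR39ku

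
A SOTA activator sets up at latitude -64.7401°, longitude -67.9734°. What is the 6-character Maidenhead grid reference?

FC65ag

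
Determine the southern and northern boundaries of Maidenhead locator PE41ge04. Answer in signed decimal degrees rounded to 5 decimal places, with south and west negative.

-48.81667, -48.81250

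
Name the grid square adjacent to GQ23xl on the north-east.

GQ33am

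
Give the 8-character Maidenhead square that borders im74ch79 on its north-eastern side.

Longitude extended square 7; +1 → 8.
Latitude extended square 9; +1 → 10, wraps to 0, carry into subsquare.
Latitude subsquare h = 7; +1 → 8 = i.

IM74ci80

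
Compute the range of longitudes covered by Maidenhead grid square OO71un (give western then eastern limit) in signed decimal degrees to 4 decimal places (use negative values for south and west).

115.6667, 115.7500

Field O=14, O=14: +14·20° lon, +14·10° lat → SW at lon 100°, lat 50°.
Square 7, 1: +7·2° lon, +1·1° lat → SW at lon 114°, lat 51°.
Subsquare u=20, n=13: +20·0.0833333° lon, +13·0.0416667° lat → SW at lon 115.667°, lat 51.5417°.
Cell spans 0.0833333° lon × 0.0416667° lat.
west 115.6667, east 115.7500.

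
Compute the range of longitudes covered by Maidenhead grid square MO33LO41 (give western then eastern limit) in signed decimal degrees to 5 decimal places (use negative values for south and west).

66.95000, 66.95833

Field M=12, O=14: +12·20° lon, +14·10° lat → SW at lon 60°, lat 50°.
Square 3, 3: +3·2° lon, +3·1° lat → SW at lon 66°, lat 53°.
Subsquare l=11, o=14: +11·0.0833333° lon, +14·0.0416667° lat → SW at lon 66.9167°, lat 53.5833°.
Extended square 4, 1: +4·0.00833333° lon, +1·0.00416667° lat → SW at lon 66.95°, lat 53.5875°.
Cell spans 0.00833333° lon × 0.00416667° lat.
west 66.95000, east 66.95833.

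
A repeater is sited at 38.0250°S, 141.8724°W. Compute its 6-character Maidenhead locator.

BF91bx

Add 180° to longitude and 90° to latitude: 38.1276, 51.9750.
Field: lon ⌊38.1276/20⌋ = 1 → B; lat ⌊51.9750/10⌋ = 5 → F.
Square: lon ⌊18.1276/2⌋ = 9; lat ⌊1.9750/1⌋ = 1.
Subsquare: lon ⌊0.1276/0.0833333⌋ = 1 → b; lat ⌊0.9750/0.0416667⌋ = 23 → x.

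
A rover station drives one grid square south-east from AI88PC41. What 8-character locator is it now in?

AI88pc50

Longitude extended square 4; +1 → 5.
Latitude extended square 1; −1 → 0.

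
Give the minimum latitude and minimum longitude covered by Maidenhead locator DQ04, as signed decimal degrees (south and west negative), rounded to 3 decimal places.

Field D=3, Q=16: +3·20° lon, +16·10° lat → SW at lon -120°, lat 70°.
Square 0, 4: +0·2° lon, +4·1° lat → SW at lon -120°, lat 74°.
latitude 74.000, longitude -120.000.

74.000, -120.000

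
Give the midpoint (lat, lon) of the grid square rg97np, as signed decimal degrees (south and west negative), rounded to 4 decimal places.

-22.3542, 179.1250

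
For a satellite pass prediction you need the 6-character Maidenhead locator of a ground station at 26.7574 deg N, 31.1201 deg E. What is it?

Offset from 180°W / 90°S: lon 211.1201°, lat 116.7574°.
Field (20°×10°, letters A–R): 211.1201/20 → 10 → K, 116.7574/10 → 11 → L; chars KL.
Square (2°×1°, digits 0–9): 11.1201/2 → 5, 6.7574/1 → 6; chars 56.
Subsquare (5′×2.5′, letters a–x): 1.1201/0.0833333 → 13 → n, 0.7574/0.0416667 → 18 → s; chars ns.

KL56ns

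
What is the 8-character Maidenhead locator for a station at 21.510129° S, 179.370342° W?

Offset from 180°W / 90°S: lon 0.62966°, lat 68.48987°.
Field: 0.62966/20 → 0 → A, 68.48987/10 → 6 → G; chars AG.
Square: 0.62966/2 → 0, 8.48987/1 → 8; chars 08.
Subsquare: 0.62966/0.0833333 → 7 → h, 0.48987/0.0416667 → 11 → l; chars hl.
Extended square: 0.04632/0.00833333 → 5, 0.03154/0.00416667 → 7; chars 57.

AG08hl57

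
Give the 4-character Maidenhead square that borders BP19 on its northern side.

BQ10

Latitude square 9; +1 → 10, wraps to 0, carry into field.
Latitude field P = 15; +1 → 16 = Q.
The longitude characters are unchanged.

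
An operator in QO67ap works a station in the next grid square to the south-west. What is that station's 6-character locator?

Longitude subsquare a = 0; −1 → -1, wraps to 23 = x, carry into square.
Longitude square 6; −1 → 5.
Latitude subsquare p = 15; −1 → 14 = o.

QO57xo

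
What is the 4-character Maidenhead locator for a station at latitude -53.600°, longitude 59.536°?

LD96

Add 180° to longitude and 90° to latitude: 239.54, 36.40.
Field: lon ⌊239.54/20⌋ = 11 → L; lat ⌊36.40/10⌋ = 3 → D.
Square: lon ⌊19.54/2⌋ = 9; lat ⌊6.40/1⌋ = 6.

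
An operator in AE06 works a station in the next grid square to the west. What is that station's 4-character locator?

RE96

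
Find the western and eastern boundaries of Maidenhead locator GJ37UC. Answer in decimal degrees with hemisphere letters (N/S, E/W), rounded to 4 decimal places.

52.3333° W, 52.2500° W

Field G=6, J=9: +6·20° lon, +9·10° lat → SW at lon -60°, lat 0°.
Square 3, 7: +3·2° lon, +7·1° lat → SW at lon -54°, lat 7°.
Subsquare u=20, c=2: +20·0.0833333° lon, +2·0.0416667° lat → SW at lon -52.3333°, lat 7.08333°.
Cell spans 0.0833333° lon × 0.0416667° lat.
west 52.3333° W, east 52.2500° W.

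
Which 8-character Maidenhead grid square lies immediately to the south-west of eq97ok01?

Longitude extended square 0; −1 → -1, wraps to 9, carry into subsquare.
Longitude subsquare o = 14; −1 → 13 = n.
Latitude extended square 1; −1 → 0.

EQ97nk90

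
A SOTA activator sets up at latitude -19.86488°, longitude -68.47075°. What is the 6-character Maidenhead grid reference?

FH50sd

Shift to the Maidenhead origin (180°W, 90°S): lon 111.5293, lat 70.1351.
Field: 111.5293/20 → 5 → F, 70.1351/10 → 7 → H; chars FH.
Square: 11.5293/2 → 5, 0.1351/1 → 0; chars 50.
Subsquare: 1.5293/0.0833333 → 18 → s, 0.1351/0.0416667 → 3 → d; chars sd.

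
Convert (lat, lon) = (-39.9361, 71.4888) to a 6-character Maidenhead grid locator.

MF50rb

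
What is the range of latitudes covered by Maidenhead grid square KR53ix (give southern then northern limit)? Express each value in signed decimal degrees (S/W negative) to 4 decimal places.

83.9583, 84.0000

Field K=10, R=17: +10·20° lon, +17·10° lat → SW at lon 20°, lat 80°.
Square 5, 3: +5·2° lon, +3·1° lat → SW at lon 30°, lat 83°.
Subsquare i=8, x=23: +8·0.0833333° lon, +23·0.0416667° lat → SW at lon 30.6667°, lat 83.9583°.
Cell spans 0.0833333° lon × 0.0416667° lat.
south 83.9583, north 84.0000.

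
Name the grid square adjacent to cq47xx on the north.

CQ48xa

Latitude subsquare x = 23; +1 → 24, wraps to 0 = a, carry into square.
Latitude square 7; +1 → 8.
The longitude characters are unchanged.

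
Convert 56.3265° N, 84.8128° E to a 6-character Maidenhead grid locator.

Add 180° to longitude and 90° to latitude: 264.8128, 146.3265.
Field (20°×10°, letters A–R): lon ⌊264.8128/20⌋ = 13 → N; lat ⌊146.3265/10⌋ = 14 → O.
Square (2°×1°, digits 0–9): lon ⌊4.8128/2⌋ = 2; lat ⌊6.3265/1⌋ = 6.
Subsquare (5′×2.5′, letters a–x): lon ⌊0.8128/0.0833333⌋ = 9 → j; lat ⌊0.3265/0.0416667⌋ = 7 → h.

NO26jh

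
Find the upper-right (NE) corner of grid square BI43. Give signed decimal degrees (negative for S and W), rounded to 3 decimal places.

-6.000, -150.000

Field B=1, I=8: +1·20° lon, +8·10° lat → SW at lon -160°, lat -10°.
Square 4, 3: +4·2° lon, +3·1° lat → SW at lon -152°, lat -7°.
Cell spans 2° lon × 1° lat. NE corner is SW corner plus one full cell.
latitude -6.000, longitude -150.000.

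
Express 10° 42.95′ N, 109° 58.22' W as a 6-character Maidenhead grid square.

DK50ar

Add 180° to longitude and 90° to latitude: 70.0297, 100.7158.
Field: 70.0297/20 → 3 → D, 100.7158/10 → 10 → K; chars DK.
Square: 10.0297/2 → 5, 0.7158/1 → 0; chars 50.
Subsquare: 0.0297/0.0833333 → 0 → a, 0.7158/0.0416667 → 17 → r; chars ar.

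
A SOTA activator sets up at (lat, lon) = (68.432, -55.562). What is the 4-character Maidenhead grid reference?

GP28

Offset from 180°W / 90°S: lon 124.44°, lat 158.43°.
Field: 124.44/20 → 6 → G, 158.43/10 → 15 → P; chars GP.
Square: 4.44/2 → 2, 8.43/1 → 8; chars 28.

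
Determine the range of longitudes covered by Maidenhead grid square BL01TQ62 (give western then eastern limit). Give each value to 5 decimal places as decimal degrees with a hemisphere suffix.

158.36667° W, 158.35833° W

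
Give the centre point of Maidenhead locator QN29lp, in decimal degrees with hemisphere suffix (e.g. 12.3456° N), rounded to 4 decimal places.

49.6458° N, 144.9583° E

Field Q=16, N=13: +16·20° lon, +13·10° lat → SW at lon 140°, lat 40°.
Square 2, 9: +2·2° lon, +9·1° lat → SW at lon 144°, lat 49°.
Subsquare l=11, p=15: +11·0.0833333° lon, +15·0.0416667° lat → SW at lon 144.917°, lat 49.625°.
Cell spans 0.0833333° lon × 0.0416667° lat. Centre is SW corner plus half of each.
latitude 49.6458° N, longitude 144.9583° E.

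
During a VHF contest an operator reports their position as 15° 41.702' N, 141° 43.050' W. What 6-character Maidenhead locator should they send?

BK95dq

Shift to the Maidenhead origin (180°W, 90°S): lon 38.2825, lat 105.6950.
Field: lon ⌊38.2825/20⌋ = 1 → B; lat ⌊105.6950/10⌋ = 10 → K.
Square: lon ⌊18.2825/2⌋ = 9; lat ⌊5.6950/1⌋ = 5.
Subsquare: lon ⌊0.2825/0.0833333⌋ = 3 → d; lat ⌊0.6950/0.0416667⌋ = 16 → q.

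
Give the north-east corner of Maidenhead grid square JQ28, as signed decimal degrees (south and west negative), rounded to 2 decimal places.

79.00, 6.00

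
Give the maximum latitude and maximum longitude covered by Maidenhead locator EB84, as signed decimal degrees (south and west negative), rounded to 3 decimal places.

-75.000, -82.000

Field E=4, B=1: +4·20° lon, +1·10° lat → SW at lon -100°, lat -80°.
Square 8, 4: +8·2° lon, +4·1° lat → SW at lon -84°, lat -76°.
Cell spans 2° lon × 1° lat. NE corner is SW corner plus one full cell.
latitude -75.000, longitude -82.000.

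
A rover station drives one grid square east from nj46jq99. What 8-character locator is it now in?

NJ46kq09

Longitude extended square 9; +1 → 10, wraps to 0, carry into subsquare.
Longitude subsquare j = 9; +1 → 10 = k.
The latitude characters are unchanged.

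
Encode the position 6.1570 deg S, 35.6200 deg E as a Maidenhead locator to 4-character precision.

KI73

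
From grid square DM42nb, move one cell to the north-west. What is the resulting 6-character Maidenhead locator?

Longitude subsquare n = 13; −1 → 12 = m.
Latitude subsquare b = 1; +1 → 2 = c.

DM42mc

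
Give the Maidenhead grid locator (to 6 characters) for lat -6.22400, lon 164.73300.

Add 180° to longitude and 90° to latitude: 344.7330, 83.7760.
Field: 344.7330/20 → 17 → R, 83.7760/10 → 8 → I; chars RI.
Square: 4.7330/2 → 2, 3.7760/1 → 3; chars 23.
Subsquare: 0.7330/0.0833333 → 8 → i, 0.7760/0.0416667 → 18 → s; chars is.

RI23is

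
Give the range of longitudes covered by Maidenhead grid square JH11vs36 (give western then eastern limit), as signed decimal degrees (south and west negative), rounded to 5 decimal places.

Field J=9, H=7: +9·20° lon, +7·10° lat → SW at lon 0°, lat -20°.
Square 1, 1: +1·2° lon, +1·1° lat → SW at lon 2°, lat -19°.
Subsquare v=21, s=18: +21·0.0833333° lon, +18·0.0416667° lat → SW at lon 3.75°, lat -18.25°.
Extended square 3, 6: +3·0.00833333° lon, +6·0.00416667° lat → SW at lon 3.775°, lat -18.225°.
Cell spans 0.00833333° lon × 0.00416667° lat.
west 3.77500, east 3.78333.

3.77500, 3.78333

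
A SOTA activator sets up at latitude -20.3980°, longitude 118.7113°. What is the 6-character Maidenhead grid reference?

OG99io

Offset from 180°W / 90°S: lon 298.7113°, lat 69.6020°.
Field: lon ⌊298.7113/20⌋ = 14 → O; lat ⌊69.6020/10⌋ = 6 → G.
Square: lon ⌊18.7113/2⌋ = 9; lat ⌊9.6020/1⌋ = 9.
Subsquare: lon ⌊0.7113/0.0833333⌋ = 8 → i; lat ⌊0.6020/0.0416667⌋ = 14 → o.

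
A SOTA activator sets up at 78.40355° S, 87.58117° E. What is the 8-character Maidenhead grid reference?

NB31so93

Offset from 180°W / 90°S: lon 267.58117°, lat 11.59645°.
Field: 267.58117/20 → 13 → N, 11.59645/10 → 1 → B; chars NB.
Square: 7.58117/2 → 3, 1.59645/1 → 1; chars 31.
Subsquare: 1.58117/0.0833333 → 18 → s, 0.59645/0.0416667 → 14 → o; chars so.
Extended square: 0.08117/0.00833333 → 9, 0.01312/0.00416667 → 3; chars 93.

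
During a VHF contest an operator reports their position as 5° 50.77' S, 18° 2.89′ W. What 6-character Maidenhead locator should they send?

Offset from 180°W / 90°S: lon 161.9518°, lat 84.1538°.
Field: lon ⌊161.9518/20⌋ = 8 → I; lat ⌊84.1538/10⌋ = 8 → I.
Square: lon ⌊1.9518/2⌋ = 0; lat ⌊4.1538/1⌋ = 4.
Subsquare: lon ⌊1.9518/0.0833333⌋ = 23 → x; lat ⌊0.1538/0.0416667⌋ = 3 → d.

II04xd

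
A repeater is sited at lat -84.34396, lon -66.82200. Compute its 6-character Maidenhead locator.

Add 180° to longitude and 90° to latitude: 113.1780, 5.6560.
Field (20°×10°, letters A–R): lon ⌊113.1780/20⌋ = 5 → F; lat ⌊5.6560/10⌋ = 0 → A.
Square (2°×1°, digits 0–9): lon ⌊13.1780/2⌋ = 6; lat ⌊5.6560/1⌋ = 5.
Subsquare (5′×2.5′, letters a–x): lon ⌊1.1780/0.0833333⌋ = 14 → o; lat ⌊0.6560/0.0416667⌋ = 15 → p.

FA65op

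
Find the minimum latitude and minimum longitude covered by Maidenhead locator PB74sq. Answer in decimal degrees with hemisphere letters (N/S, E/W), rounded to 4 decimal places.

75.3333° S, 135.5000° E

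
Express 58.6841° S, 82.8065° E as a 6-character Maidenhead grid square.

ND11jh

Offset from 180°W / 90°S: lon 262.8065°, lat 31.3159°.
Field: 262.8065/20 → 13 → N, 31.3159/10 → 3 → D; chars ND.
Square: 2.8065/2 → 1, 1.3159/1 → 1; chars 11.
Subsquare: 0.8065/0.0833333 → 9 → j, 0.3159/0.0416667 → 7 → h; chars jh.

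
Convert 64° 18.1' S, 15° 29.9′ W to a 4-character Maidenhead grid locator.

Offset from 180°W / 90°S: lon 164.50°, lat 25.70°.
Field: 164.50/20 → 8 → I, 25.70/10 → 2 → C; chars IC.
Square: 4.50/2 → 2, 5.70/1 → 5; chars 25.

IC25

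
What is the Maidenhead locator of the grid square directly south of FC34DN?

FC34dm

Latitude subsquare n = 13; −1 → 12 = m.
The longitude characters are unchanged.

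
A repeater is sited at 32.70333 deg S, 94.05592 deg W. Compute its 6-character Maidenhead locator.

EF27xh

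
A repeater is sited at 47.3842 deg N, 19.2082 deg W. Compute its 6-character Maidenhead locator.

IN07jj

Offset from 180°W / 90°S: lon 160.7918°, lat 137.3842°.
Field: lon ⌊160.7918/20⌋ = 8 → I; lat ⌊137.3842/10⌋ = 13 → N.
Square: lon ⌊0.7918/2⌋ = 0; lat ⌊7.3842/1⌋ = 7.
Subsquare: lon ⌊0.7918/0.0833333⌋ = 9 → j; lat ⌊0.3842/0.0416667⌋ = 9 → j.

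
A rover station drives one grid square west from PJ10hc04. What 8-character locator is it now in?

PJ10gc94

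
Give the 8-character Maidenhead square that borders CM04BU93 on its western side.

CM04bu83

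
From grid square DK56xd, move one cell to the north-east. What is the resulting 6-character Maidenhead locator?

Longitude subsquare x = 23; +1 → 24, wraps to 0 = a, carry into square.
Longitude square 5; +1 → 6.
Latitude subsquare d = 3; +1 → 4 = e.

DK66ae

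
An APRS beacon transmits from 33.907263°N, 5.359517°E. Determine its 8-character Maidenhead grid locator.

JM23qv37

Offset from 180°W / 90°S: lon 185.35952°, lat 123.90726°.
Field: lon ⌊185.35952/20⌋ = 9 → J; lat ⌊123.90726/10⌋ = 12 → M.
Square: lon ⌊5.35952/2⌋ = 2; lat ⌊3.90726/1⌋ = 3.
Subsquare: lon ⌊1.35952/0.0833333⌋ = 16 → q; lat ⌊0.90726/0.0416667⌋ = 21 → v.
Extended square: lon ⌊0.02618/0.00833333⌋ = 3; lat ⌊0.03226/0.00416667⌋ = 7.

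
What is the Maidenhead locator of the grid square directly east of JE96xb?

Longitude subsquare x = 23; +1 → 24, wraps to 0 = a, carry into square.
Longitude square 9; +1 → 10, wraps to 0, carry into field.
Longitude field J = 9; +1 → 10 = K.
The latitude characters are unchanged.

KE06ab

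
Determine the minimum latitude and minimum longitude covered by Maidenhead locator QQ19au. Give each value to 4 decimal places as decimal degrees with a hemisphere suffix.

Field Q=16, Q=16: +16·20° lon, +16·10° lat → SW at lon 140°, lat 70°.
Square 1, 9: +1·2° lon, +9·1° lat → SW at lon 142°, lat 79°.
Subsquare a=0, u=20: +0·0.0833333° lon, +20·0.0416667° lat → SW at lon 142°, lat 79.8333°.
latitude 79.8333° N, longitude 142.0000° E.

79.8333° N, 142.0000° E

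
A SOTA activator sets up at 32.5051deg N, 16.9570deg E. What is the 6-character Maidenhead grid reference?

JM82lm

Offset from 180°W / 90°S: lon 196.9570°, lat 122.5051°.
Field (20°×10°, letters A–R): 196.9570/20 → 9 → J, 122.5051/10 → 12 → M; chars JM.
Square (2°×1°, digits 0–9): 16.9570/2 → 8, 2.5051/1 → 2; chars 82.
Subsquare (5′×2.5′, letters a–x): 0.9570/0.0833333 → 11 → l, 0.5051/0.0416667 → 12 → m; chars lm.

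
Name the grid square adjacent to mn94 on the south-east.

Longitude square 9; +1 → 10, wraps to 0, carry into field.
Longitude field M = 12; +1 → 13 = N.
Latitude square 4; −1 → 3.

NN03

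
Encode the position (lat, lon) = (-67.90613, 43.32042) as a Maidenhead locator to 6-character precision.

Offset from 180°W / 90°S: lon 223.3204°, lat 22.0939°.
Field (20°×10°, letters A–R): 223.3204/20 → 11 → L, 22.0939/10 → 2 → C; chars LC.
Square (2°×1°, digits 0–9): 3.3204/2 → 1, 2.0939/1 → 2; chars 12.
Subsquare (5′×2.5′, letters a–x): 1.3204/0.0833333 → 15 → p, 0.0939/0.0416667 → 2 → c; chars pc.

LC12pc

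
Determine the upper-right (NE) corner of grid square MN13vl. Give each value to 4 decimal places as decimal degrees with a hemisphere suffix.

43.5000° N, 63.8333° E

Field M=12, N=13: +12·20° lon, +13·10° lat → SW at lon 60°, lat 40°.
Square 1, 3: +1·2° lon, +3·1° lat → SW at lon 62°, lat 43°.
Subsquare v=21, l=11: +21·0.0833333° lon, +11·0.0416667° lat → SW at lon 63.75°, lat 43.4583°.
Cell spans 0.0833333° lon × 0.0416667° lat. NE corner is SW corner plus one full cell.
latitude 43.5000° N, longitude 63.8333° E.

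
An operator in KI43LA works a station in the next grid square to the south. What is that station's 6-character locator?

Latitude subsquare a = 0; −1 → -1, wraps to 23 = x, carry into square.
Latitude square 3; −1 → 2.
The longitude characters are unchanged.

KI42lx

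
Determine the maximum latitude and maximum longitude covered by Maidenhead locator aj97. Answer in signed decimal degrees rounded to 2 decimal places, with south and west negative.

Field A=0, J=9: +0·20° lon, +9·10° lat → SW at lon -180°, lat 0°.
Square 9, 7: +9·2° lon, +7·1° lat → SW at lon -162°, lat 7°.
Cell spans 2° lon × 1° lat. NE corner is SW corner plus one full cell.
latitude 8.00, longitude -160.00.

8.00, -160.00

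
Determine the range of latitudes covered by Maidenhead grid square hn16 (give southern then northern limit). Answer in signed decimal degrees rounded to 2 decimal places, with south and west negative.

46.00, 47.00

Field H=7, N=13: +7·20° lon, +13·10° lat → SW at lon -40°, lat 40°.
Square 1, 6: +1·2° lon, +6·1° lat → SW at lon -38°, lat 46°.
Cell spans 2° lon × 1° lat.
south 46.00, north 47.00.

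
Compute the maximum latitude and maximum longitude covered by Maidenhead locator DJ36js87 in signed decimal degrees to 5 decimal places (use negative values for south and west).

6.78333, -113.17500

Field D=3, J=9: +3·20° lon, +9·10° lat → SW at lon -120°, lat 0°.
Square 3, 6: +3·2° lon, +6·1° lat → SW at lon -114°, lat 6°.
Subsquare j=9, s=18: +9·0.0833333° lon, +18·0.0416667° lat → SW at lon -113.25°, lat 6.75°.
Extended square 8, 7: +8·0.00833333° lon, +7·0.00416667° lat → SW at lon -113.183°, lat 6.77917°.
Cell spans 0.00833333° lon × 0.00416667° lat. NE corner is SW corner plus one full cell.
latitude 6.78333, longitude -113.17500.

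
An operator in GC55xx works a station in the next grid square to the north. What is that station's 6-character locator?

Latitude subsquare x = 23; +1 → 24, wraps to 0 = a, carry into square.
Latitude square 5; +1 → 6.
The longitude characters are unchanged.

GC56xa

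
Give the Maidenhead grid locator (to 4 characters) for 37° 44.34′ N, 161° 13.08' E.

Offset from 180°W / 90°S: lon 341.22°, lat 127.74°.
Field: lon ⌊341.22/20⌋ = 17 → R; lat ⌊127.74/10⌋ = 12 → M.
Square: lon ⌊1.22/2⌋ = 0; lat ⌊7.74/1⌋ = 7.

RM07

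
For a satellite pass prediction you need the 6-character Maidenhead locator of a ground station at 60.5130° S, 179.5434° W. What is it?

AC09fl

Add 180° to longitude and 90° to latitude: 0.4566, 29.4870.
Field (20°×10°, letters A–R): lon ⌊0.4566/20⌋ = 0 → A; lat ⌊29.4870/10⌋ = 2 → C.
Square (2°×1°, digits 0–9): lon ⌊0.4566/2⌋ = 0; lat ⌊9.4870/1⌋ = 9.
Subsquare (5′×2.5′, letters a–x): lon ⌊0.4566/0.0833333⌋ = 5 → f; lat ⌊0.4870/0.0416667⌋ = 11 → l.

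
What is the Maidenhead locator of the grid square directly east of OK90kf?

OK90lf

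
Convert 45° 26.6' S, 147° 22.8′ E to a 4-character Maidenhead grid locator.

QE34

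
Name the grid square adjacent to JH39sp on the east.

JH39tp

Longitude subsquare s = 18; +1 → 19 = t.
The latitude characters are unchanged.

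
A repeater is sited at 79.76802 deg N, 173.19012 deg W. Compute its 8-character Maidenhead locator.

AQ39js74

Add 180° to longitude and 90° to latitude: 6.80988, 169.76802.
Field (20°×10°, letters A–R): lon ⌊6.80988/20⌋ = 0 → A; lat ⌊169.76802/10⌋ = 16 → Q.
Square (2°×1°, digits 0–9): lon ⌊6.80988/2⌋ = 3; lat ⌊9.76802/1⌋ = 9.
Subsquare (5′×2.5′, letters a–x): lon ⌊0.80988/0.0833333⌋ = 9 → j; lat ⌊0.76802/0.0416667⌋ = 18 → s.
Extended square (30″×15″, digits 0–9): lon ⌊0.05988/0.00833333⌋ = 7; lat ⌊0.01802/0.00416667⌋ = 4.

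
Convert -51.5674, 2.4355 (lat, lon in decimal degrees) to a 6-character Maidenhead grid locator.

Offset from 180°W / 90°S: lon 182.4355°, lat 38.4326°.
Field: lon ⌊182.4355/20⌋ = 9 → J; lat ⌊38.4326/10⌋ = 3 → D.
Square: lon ⌊2.4355/2⌋ = 1; lat ⌊8.4326/1⌋ = 8.
Subsquare: lon ⌊0.4355/0.0833333⌋ = 5 → f; lat ⌊0.4326/0.0416667⌋ = 10 → k.

JD18fk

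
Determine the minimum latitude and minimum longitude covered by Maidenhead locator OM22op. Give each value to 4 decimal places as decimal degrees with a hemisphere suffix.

32.6250° N, 105.1667° E

Field O=14, M=12: +14·20° lon, +12·10° lat → SW at lon 100°, lat 30°.
Square 2, 2: +2·2° lon, +2·1° lat → SW at lon 104°, lat 32°.
Subsquare o=14, p=15: +14·0.0833333° lon, +15·0.0416667° lat → SW at lon 105.167°, lat 32.625°.
latitude 32.6250° N, longitude 105.1667° E.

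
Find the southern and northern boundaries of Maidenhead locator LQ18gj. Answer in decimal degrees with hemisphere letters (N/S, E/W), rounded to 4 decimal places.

Field L=11, Q=16: +11·20° lon, +16·10° lat → SW at lon 40°, lat 70°.
Square 1, 8: +1·2° lon, +8·1° lat → SW at lon 42°, lat 78°.
Subsquare g=6, j=9: +6·0.0833333° lon, +9·0.0416667° lat → SW at lon 42.5°, lat 78.375°.
Cell spans 0.0833333° lon × 0.0416667° lat.
south 78.3750° N, north 78.4167° N.

78.3750° N, 78.4167° N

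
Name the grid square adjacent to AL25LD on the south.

AL25lc

Latitude subsquare d = 3; −1 → 2 = c.
The longitude characters are unchanged.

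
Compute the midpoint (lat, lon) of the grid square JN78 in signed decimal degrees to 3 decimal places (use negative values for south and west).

48.500, 15.000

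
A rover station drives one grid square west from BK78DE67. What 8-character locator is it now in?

BK78de57

Longitude extended square 6; −1 → 5.
The latitude characters are unchanged.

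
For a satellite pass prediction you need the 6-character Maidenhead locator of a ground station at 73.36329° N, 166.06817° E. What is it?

RQ33ai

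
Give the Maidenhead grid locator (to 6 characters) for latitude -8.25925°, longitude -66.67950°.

Add 180° to longitude and 90° to latitude: 113.3205, 81.7408.
Field: 113.3205/20 → 5 → F, 81.7408/10 → 8 → I; chars FI.
Square: 13.3205/2 → 6, 1.7408/1 → 1; chars 61.
Subsquare: 1.3205/0.0833333 → 15 → p, 0.7408/0.0416667 → 17 → r; chars pr.

FI61pr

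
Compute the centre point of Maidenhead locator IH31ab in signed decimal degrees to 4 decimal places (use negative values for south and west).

Field I=8, H=7: +8·20° lon, +7·10° lat → SW at lon -20°, lat -20°.
Square 3, 1: +3·2° lon, +1·1° lat → SW at lon -14°, lat -19°.
Subsquare a=0, b=1: +0·0.0833333° lon, +1·0.0416667° lat → SW at lon -14°, lat -18.9583°.
Cell spans 0.0833333° lon × 0.0416667° lat. Centre is SW corner plus half of each.
latitude -18.9375, longitude -13.9583.

-18.9375, -13.9583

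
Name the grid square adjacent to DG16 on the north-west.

DG07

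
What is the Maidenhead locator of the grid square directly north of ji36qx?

JI37qa

Latitude subsquare x = 23; +1 → 24, wraps to 0 = a, carry into square.
Latitude square 6; +1 → 7.
The longitude characters are unchanged.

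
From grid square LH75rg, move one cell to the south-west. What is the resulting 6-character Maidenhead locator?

LH75qf

Longitude subsquare r = 17; −1 → 16 = q.
Latitude subsquare g = 6; −1 → 5 = f.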